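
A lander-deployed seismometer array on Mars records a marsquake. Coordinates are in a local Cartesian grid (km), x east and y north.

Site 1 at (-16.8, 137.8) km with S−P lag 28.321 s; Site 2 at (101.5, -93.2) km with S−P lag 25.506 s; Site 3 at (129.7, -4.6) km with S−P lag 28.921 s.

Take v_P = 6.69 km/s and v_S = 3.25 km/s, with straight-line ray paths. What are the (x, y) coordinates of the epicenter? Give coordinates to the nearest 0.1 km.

Distance from S−P lag: d = Δt · v_P v_S / (v_P − v_S) = Δt · (6.69·3.25)/(6.69−3.25) ≈ 6.3205·Δt.
So d_Site 1 = 179.00, d_Site 2 = 161.21, d_Site 3 = 182.80 km.
Circle about each station: (x + 16.8)² + (y − 137.8)² = 179.00²; (x − 101.5)² + (y + 93.2)² = 161.21²; (x − 129.7)² + (y + 4.6)² = 182.80².
Subtracting the Site 1 equation from the Site 2 and Site 3 equations removes the quadratic terms:
236.6 x − 462.0 y = 5769.75
293.0 x − 284.8 y = -3802.67
Solving the 2×2 system: x ≈ -50.0, y ≈ -38.1 km.

-50.0 km east, -38.1 km north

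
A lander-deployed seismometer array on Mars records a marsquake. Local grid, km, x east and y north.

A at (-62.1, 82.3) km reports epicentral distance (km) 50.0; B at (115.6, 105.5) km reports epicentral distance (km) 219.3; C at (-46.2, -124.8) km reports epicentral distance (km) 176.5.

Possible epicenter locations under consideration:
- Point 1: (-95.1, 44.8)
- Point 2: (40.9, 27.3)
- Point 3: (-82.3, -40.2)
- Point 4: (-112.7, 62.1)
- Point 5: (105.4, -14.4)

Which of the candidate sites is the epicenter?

Point 1

For each candidate, compare |candidate − station| to the reported distance:
Point 1: residuals A 0.0, B 0.0, C 0.0 → max 0.0 km
Point 2: residuals A 66.8, B 111.2, C 1.2 → max 111.2 km
Point 3: residuals A 74.2, B 26.4, C 84.5 → max 84.5 km
Point 4: residuals A 4.5, B 13.1, C 21.9 → max 21.9 km
Point 5: residuals A 143.4, B 99.0, C 11.0 → max 143.4 km
Only Point 1 has all residuals ≈ 0.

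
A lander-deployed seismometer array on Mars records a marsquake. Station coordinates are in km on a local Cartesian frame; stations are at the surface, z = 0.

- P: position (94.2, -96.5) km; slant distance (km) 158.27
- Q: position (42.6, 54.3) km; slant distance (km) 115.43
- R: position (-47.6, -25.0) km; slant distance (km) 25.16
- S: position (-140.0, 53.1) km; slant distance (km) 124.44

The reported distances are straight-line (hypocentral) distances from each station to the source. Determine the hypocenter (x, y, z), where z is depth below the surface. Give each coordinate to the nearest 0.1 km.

Each station gives a sphere (x−x_i)² + (y−y_i)² + z² = d_i² (stations at z=0).
Subtracting the P sphere from Q and R: z² cancels, leaving linear equations in x and y:
-103.2 x + 301.6 y = -1697.33
-283.6 x + 143.0 y = 9121.24
Solving: x ≈ -42.298, y ≈ -20.101 km (keep extra digits for the depth step; rounded: -42.3, -20.1).
Then from the P sphere: z² = 158.27² − (x − 94.2)² − (y + 96.5)² with x = -42.298, y = -20.101, so z ≈ 24.101 ≈ 24.1 km.
Check against S (with the unrounded solution): distance 124.44 ≈ 124.44 km. ✓

(-42.3, -20.1, 24.1)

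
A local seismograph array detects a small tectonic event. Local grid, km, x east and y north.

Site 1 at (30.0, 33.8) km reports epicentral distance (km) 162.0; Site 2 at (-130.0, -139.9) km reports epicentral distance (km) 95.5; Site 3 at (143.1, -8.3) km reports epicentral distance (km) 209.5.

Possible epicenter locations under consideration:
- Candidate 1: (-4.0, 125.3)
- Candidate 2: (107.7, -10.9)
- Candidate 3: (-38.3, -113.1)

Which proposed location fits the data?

For each candidate, compare |candidate − station| to the reported distance:
Candidate 1: residuals Site 1 64.4, Site 2 198.1, Site 3 10.8 → max 198.1 km
Candidate 2: residuals Site 1 72.4, Site 2 174.9, Site 3 174.0 → max 174.9 km
Candidate 3: residuals Site 1 0.0, Site 2 0.0, Site 3 0.0 → max 0.0 km
Only Candidate 3 has all residuals ≈ 0.

Candidate 3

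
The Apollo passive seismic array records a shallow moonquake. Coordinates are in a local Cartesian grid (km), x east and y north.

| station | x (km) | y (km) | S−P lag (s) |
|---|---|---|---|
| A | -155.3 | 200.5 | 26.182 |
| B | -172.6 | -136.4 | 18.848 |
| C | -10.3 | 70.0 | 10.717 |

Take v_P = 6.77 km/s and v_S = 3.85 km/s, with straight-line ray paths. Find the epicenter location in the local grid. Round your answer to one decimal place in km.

Distance from S−P lag: d = Δt · v_P v_S / (v_P − v_S) = Δt · (6.77·3.85)/(6.77−3.85) ≈ 8.9262·Δt.
So d_A = 233.71, d_B = 168.24, d_C = 95.66 km.
Circle about each station: (x + 155.3)² + (y − 200.5)² = 233.71²; (x + 172.6)² + (y + 136.4)² = 168.24²; (x + 10.3)² + (y − 70.0)² = 95.66².
Subtracting the A equation from the B and C equations removes the quadratic terms:
-34.6 x − 673.8 y = 10393.05
290.0 x − 261.0 y = -13842.72
Solving the 2×2 system: x ≈ -58.9, y ≈ -12.4 km.
Check against A (with the unrounded x, y): √((x + 155.3)²+(y − 200.5)²) = 233.71 ≈ 233.71 km. ✓

(-58.9, -12.4)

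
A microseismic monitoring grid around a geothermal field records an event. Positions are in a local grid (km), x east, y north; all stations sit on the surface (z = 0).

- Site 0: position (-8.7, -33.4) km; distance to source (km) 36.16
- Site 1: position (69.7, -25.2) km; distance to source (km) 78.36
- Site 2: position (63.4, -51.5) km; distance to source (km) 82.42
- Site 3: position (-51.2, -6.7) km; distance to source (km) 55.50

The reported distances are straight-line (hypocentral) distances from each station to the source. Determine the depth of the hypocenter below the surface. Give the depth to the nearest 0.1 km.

Each station gives a sphere (x−x_i)² + (y−y_i)² + z² = d_i² (stations at z=0).
Subtracting the Site 0 sphere from Site 1 and Site 2: z² cancels, leaving linear equations in x and y:
156.8 x + 16.4 y = -530.86
144.2 x − 36.2 y = -4.95
Solving: x ≈ -2.400, y ≈ -9.423 km (keep extra digits for the depth step; rounded: -2.4, -9.4).
Then from the Site 0 sphere: z² = 36.16² − (x + 8.7)² − (y + 33.4)² with x = -2.400, y = -9.423, so z ≈ 26.324 ≈ 26.3 km.
Check against Site 3 (with the unrounded solution): distance 55.51 ≈ 55.50 km. ✓

depth ≈ 26.3 km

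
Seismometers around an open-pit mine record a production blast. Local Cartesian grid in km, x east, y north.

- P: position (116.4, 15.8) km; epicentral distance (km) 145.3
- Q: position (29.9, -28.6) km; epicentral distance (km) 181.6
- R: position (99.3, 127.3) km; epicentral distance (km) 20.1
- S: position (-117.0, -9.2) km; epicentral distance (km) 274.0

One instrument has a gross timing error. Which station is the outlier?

P

Solve using three stations at a time. Using Q, R, S (subtract circle equations pairwise → linear system) gives (x, y) ≈ (119.3, 129.5).
Distances from that point to each station vs reported:
  P: calculated 113.7 vs reported 145.3 → residual 31.6 km
  Q: calculated 181.6 vs reported 181.6 → residual 0.0 km
  R: calculated 20.1 vs reported 20.1 → residual 0.0 km
  S: calculated 274.0 vs reported 274.0 → residual 0.0 km
Q, R, S are mutually consistent (residuals ≈ 0); P is off by 31.6 km.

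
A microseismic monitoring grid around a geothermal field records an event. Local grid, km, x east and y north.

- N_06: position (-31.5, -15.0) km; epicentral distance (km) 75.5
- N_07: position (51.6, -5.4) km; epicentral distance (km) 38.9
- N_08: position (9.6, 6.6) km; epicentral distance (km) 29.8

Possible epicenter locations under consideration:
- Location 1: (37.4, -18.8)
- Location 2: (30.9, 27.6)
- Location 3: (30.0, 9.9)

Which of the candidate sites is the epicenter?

Location 2

For each candidate, compare |candidate − station| to the reported distance:
Location 1: residuals N_06 6.5, N_07 19.4, N_08 7.9 → max 19.4 km
Location 2: residuals N_06 0.1, N_07 0.1, N_08 0.1 → max 0.1 km
Location 3: residuals N_06 9.2, N_07 12.4, N_08 9.1 → max 12.4 km
Only Location 2 has all residuals ≈ 0.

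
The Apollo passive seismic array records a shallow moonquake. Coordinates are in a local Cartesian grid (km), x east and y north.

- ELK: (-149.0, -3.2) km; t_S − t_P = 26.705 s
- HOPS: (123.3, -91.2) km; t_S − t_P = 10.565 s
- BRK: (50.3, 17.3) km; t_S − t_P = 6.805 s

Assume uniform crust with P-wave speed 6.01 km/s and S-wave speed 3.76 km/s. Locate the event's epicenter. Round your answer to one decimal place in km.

Distance from S−P lag: d = Δt · v_P v_S / (v_P − v_S) = Δt · (6.01·3.76)/(6.01−3.76) ≈ 10.0434·Δt.
So d_ELK = 268.21, d_HOPS = 106.11, d_BRK = 68.35 km.
Circle about each station: (x + 149.0)² + (y + 3.2)² = 268.21²; (x − 123.3)² + (y + 91.2)² = 106.11²; (x − 50.3)² + (y − 17.3)² = 68.35².
Subtracting the ELK equation from the HOPS and BRK equations removes the quadratic terms:
544.6 x − 176.0 y = 61986.36
398.6 x + 41.0 y = 47883.02
Solving the 2×2 system: x ≈ 118.6, y ≈ 14.8 km.

118.6 km east, 14.8 km north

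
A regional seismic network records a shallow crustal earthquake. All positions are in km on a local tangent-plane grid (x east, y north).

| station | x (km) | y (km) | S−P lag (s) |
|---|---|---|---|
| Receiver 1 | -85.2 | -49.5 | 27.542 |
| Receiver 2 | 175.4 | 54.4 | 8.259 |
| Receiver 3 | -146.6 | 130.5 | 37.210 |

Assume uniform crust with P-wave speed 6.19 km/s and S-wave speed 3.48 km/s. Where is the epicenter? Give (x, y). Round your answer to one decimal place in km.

Distance from S−P lag: d = Δt · v_P v_S / (v_P − v_S) = Δt · (6.19·3.48)/(6.19−3.48) ≈ 7.9488·Δt.
So d_Receiver 1 = 218.93, d_Receiver 2 = 65.65, d_Receiver 3 = 295.77 km.
Circle about each station: (x + 85.2)² + (y + 49.5)² = 218.93²; (x − 175.4)² + (y − 54.4)² = 65.65²; (x + 146.6)² + (y − 130.5)² = 295.77².
Subtracting pairs of circle equations eliminates x²+y² and gives linear equations (the radical axes):
521.2 x + 207.8 y = 67635.65
-122.8 x + 360.0 y = -10737.03
Solving the 2×2 system: x ≈ 124.7, y ≈ 12.7 km.

x ≈ 124.7 km, y ≈ 12.7 km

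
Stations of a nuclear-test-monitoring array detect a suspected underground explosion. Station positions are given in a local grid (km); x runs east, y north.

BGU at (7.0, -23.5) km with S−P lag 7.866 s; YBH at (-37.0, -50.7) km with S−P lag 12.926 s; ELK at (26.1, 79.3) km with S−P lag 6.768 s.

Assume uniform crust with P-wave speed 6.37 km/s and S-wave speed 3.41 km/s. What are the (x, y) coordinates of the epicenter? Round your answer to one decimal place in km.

Distance from S−P lag: d = Δt · v_P v_S / (v_P − v_S) = Δt · (6.37·3.41)/(6.37−3.41) ≈ 7.3384·Δt.
So d_BGU = 57.72, d_YBH = 94.86, d_ELK = 49.67 km.
Circle about each station: (x − 7.0)² + (y + 23.5)² = 57.72²; (x + 37.0)² + (y + 50.7)² = 94.86²; (x − 26.1)² + (y − 79.3)² = 49.67².
Subtracting pairs of circle equations eliminates x²+y² and gives linear equations (the radical axes):
-88.0 x − 54.4 y = -2328.58
38.2 x + 205.6 y = 7232.94
Solving the 2×2 system: x ≈ 5.3, y ≈ 34.2 km.

5.3 km east, 34.2 km north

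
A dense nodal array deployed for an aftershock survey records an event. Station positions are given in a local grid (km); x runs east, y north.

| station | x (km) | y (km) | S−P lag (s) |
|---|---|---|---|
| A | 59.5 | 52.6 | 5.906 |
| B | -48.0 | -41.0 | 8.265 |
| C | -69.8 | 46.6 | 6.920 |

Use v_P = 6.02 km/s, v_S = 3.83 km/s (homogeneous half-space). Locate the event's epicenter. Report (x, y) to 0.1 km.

Distance from S−P lag: d = Δt · v_P v_S / (v_P − v_S) = Δt · (6.02·3.83)/(6.02−3.83) ≈ 10.5281·Δt.
So d_A = 62.18, d_B = 87.01, d_C = 72.85 km.
Circle about each station: (x − 59.5)² + (y − 52.6)² = 62.18²; (x + 48.0)² + (y + 41.0)² = 87.01²; (x + 69.8)² + (y − 46.6)² = 72.85².
Subtracting the A equation from the B and C equations removes the quadratic terms:
-215.0 x − 187.2 y = -6026.40
-258.6 x − 12.0 y = -704.18
Solving the 2×2 system: x ≈ 1.3, y ≈ 30.7 km.
Check against A (with the unrounded x, y): √((x − 59.5)²+(y − 52.6)²) = 62.19 ≈ 62.18 km. ✓

x ≈ 1.3 km, y ≈ 30.7 km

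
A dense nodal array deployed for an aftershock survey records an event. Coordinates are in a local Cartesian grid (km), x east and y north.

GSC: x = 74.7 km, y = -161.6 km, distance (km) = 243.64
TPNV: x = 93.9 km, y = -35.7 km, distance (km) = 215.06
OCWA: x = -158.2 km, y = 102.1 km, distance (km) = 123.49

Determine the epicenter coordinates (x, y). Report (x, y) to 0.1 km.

-120.2 km east, -15.4 km north

Circle about each station: (x − 74.7)² + (y + 161.6)² = 243.64²; (x − 93.9)² + (y + 35.7)² = 215.06²; (x + 158.2)² + (y − 102.1)² = 123.49².
Subtracting the GSC equation from the TPNV and OCWA equations removes the quadratic terms:
38.4 x + 251.8 y = -8493.30
-465.8 x + 527.4 y = 47867.67
Solving the 2×2 system: x ≈ -120.2, y ≈ -15.4 km.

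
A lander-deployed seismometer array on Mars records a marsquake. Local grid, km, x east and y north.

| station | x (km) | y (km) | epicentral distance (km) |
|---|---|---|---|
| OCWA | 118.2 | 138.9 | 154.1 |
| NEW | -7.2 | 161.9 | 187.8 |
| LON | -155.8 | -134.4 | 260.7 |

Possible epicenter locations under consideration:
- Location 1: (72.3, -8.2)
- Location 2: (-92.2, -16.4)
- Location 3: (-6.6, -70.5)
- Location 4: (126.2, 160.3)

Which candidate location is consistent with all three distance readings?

For each candidate, compare |candidate − station| to the reported distance:
Location 1: residuals OCWA 0.0, NEW 0.0, LON 0.0 → max 0.0 km
Location 2: residuals OCWA 107.4, NEW 9.7, LON 126.7 → max 126.7 km
Location 3: residuals OCWA 89.7, NEW 44.6, LON 98.4 → max 98.4 km
Location 4: residuals OCWA 131.3, NEW 54.4, LON 147.2 → max 147.2 km
Only Location 1 has all residuals ≈ 0.

Location 1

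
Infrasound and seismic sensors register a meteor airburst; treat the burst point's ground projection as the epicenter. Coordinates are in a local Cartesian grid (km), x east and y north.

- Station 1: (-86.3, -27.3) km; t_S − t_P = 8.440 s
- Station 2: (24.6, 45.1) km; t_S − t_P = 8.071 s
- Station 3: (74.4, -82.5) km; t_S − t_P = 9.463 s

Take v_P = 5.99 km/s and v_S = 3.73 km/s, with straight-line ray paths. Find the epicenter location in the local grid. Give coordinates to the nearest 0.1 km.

-2.9 km east, -29.8 km north

Distance from S−P lag: d = Δt · v_P v_S / (v_P − v_S) = Δt · (5.99·3.73)/(5.99−3.73) ≈ 9.8862·Δt.
So d_Station 1 = 83.44, d_Station 2 = 79.79, d_Station 3 = 93.55 km.
Circle about each station: (x + 86.3)² + (y + 27.3)² = 83.44²; (x − 24.6)² + (y − 45.1)² = 79.79²; (x − 74.4)² + (y + 82.5)² = 93.55².
Subtracting the Station 1 equation from the Station 2 and Station 3 equations removes the quadratic terms:
221.8 x + 144.8 y = -4958.02
321.4 x − 110.4 y = 2359.26
Solving the 2×2 system: x ≈ -2.9, y ≈ -29.8 km.
Check against Station 1 (with the unrounded x, y): √((x + 86.3)²+(y + 27.3)²) = 83.44 ≈ 83.44 km. ✓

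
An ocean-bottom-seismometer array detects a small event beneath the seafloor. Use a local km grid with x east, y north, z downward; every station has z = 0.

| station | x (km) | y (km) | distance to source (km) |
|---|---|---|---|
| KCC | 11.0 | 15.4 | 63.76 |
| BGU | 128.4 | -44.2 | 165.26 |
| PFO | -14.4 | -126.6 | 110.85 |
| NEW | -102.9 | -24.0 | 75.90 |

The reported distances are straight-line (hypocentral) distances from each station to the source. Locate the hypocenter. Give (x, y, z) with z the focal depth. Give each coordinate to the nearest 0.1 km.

Each station gives a sphere (x−x_i)² + (y−y_i)² + z² = d_i² (stations at z=0).
Subtracting the KCC sphere from BGU and PFO: z² cancels, leaving linear equations in x and y:
234.8 x − 119.2 y = -5163.49
-50.8 x − 284.0 y = 7654.38
Solving: x ≈ -32.704, y ≈ -21.102 km (keep extra digits for the depth step; rounded: -32.7, -21.1).
Then from the KCC sphere: z² = 63.76² − (x − 11.0)² − (y − 15.4)² with x = -32.704, y = -21.102, so z ≈ 28.686 ≈ 28.7 km.

x ≈ -32.7 km, y ≈ -21.1 km, depth ≈ 28.7 km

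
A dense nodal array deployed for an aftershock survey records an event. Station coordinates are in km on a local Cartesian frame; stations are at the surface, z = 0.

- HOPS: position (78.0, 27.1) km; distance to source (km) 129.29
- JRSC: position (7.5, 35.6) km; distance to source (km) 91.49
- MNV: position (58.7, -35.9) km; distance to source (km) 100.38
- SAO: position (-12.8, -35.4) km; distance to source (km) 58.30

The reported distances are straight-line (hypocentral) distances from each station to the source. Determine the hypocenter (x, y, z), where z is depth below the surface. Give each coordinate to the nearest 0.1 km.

(-23.7, -28.9, 56.9)

Each station gives a sphere (x−x_i)² + (y−y_i)² + z² = d_i² (stations at z=0).
Subtracting the HOPS sphere from JRSC and MNV: z² cancels, leaving linear equations in x and y:
-141.0 x + 17.0 y = 2850.68
-38.6 x − 126.0 y = 4555.85
Solving: x ≈ -23.702, y ≈ -28.897 km (keep extra digits for the depth step; rounded: -23.7, -28.9).
Then from the HOPS sphere: z² = 129.29² − (x − 78.0)² − (y − 27.1)² with x = -23.702, y = -28.897, so z ≈ 56.894 ≈ 56.9 km.
Check against SAO (with the unrounded solution): distance 58.29 ≈ 58.30 km. ✓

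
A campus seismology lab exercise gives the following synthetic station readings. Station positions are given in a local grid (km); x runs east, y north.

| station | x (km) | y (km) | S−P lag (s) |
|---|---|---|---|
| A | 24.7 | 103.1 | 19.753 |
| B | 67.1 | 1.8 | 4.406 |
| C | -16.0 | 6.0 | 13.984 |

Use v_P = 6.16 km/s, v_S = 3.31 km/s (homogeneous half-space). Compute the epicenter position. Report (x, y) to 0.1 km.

x ≈ 78.2 km, y ≈ -27.7 km

Distance from S−P lag: d = Δt · v_P v_S / (v_P − v_S) = Δt · (6.16·3.31)/(6.16−3.31) ≈ 7.1542·Δt.
So d_A = 141.32, d_B = 31.52, d_C = 100.04 km.
Circle about each station: (x − 24.7)² + (y − 103.1)² = 141.32²; (x − 67.1)² + (y − 1.8)² = 31.52²; (x + 16.0)² + (y − 6.0)² = 100.04².
Subtracting pairs of circle equations eliminates x²+y² and gives linear equations (the radical axes):
84.8 x − 202.6 y = 12243.78
-81.4 x − 194.2 y = -984.36
Solving the 2×2 system: x ≈ 78.2, y ≈ -27.7 km.
Check against A (with the unrounded x, y): √((x − 24.7)²+(y − 103.1)²) = 141.32 ≈ 141.32 km. ✓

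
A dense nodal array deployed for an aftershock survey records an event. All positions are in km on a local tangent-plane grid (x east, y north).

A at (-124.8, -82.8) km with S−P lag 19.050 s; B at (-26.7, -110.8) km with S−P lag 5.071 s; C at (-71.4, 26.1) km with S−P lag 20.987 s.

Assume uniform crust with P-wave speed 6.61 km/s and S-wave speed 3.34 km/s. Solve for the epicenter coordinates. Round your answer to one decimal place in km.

x ≈ 3.3 km, y ≈ -94.3 km

Distance from S−P lag: d = Δt · v_P v_S / (v_P − v_S) = Δt · (6.61·3.34)/(6.61−3.34) ≈ 6.7515·Δt.
So d_A = 128.62, d_B = 34.24, d_C = 141.69 km.
Circle about each station: (x + 124.8)² + (y + 82.8)² = 128.62²; (x + 26.7)² + (y + 110.8)² = 34.24²; (x + 71.4)² + (y − 26.1)² = 141.69².
Subtracting the A equation from the B and C equations removes the quadratic terms:
196.2 x − 56.0 y = 5929.38
106.8 x + 217.8 y = -20184.66
Solving the 2×2 system: x ≈ 3.3, y ≈ -94.3 km.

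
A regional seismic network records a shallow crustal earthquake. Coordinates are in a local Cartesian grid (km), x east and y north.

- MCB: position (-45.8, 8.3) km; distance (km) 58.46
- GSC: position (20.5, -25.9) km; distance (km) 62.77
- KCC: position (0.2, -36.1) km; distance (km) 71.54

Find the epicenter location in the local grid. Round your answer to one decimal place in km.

Circle about each station: (x + 45.8)² + (y − 8.3)² = 58.46²; (x − 20.5)² + (y + 25.9)² = 62.77²; (x − 0.2)² + (y + 36.1)² = 71.54².
Subtracting pairs of circle equations eliminates x²+y² and gives linear equations (the radical axes):
132.6 x − 68.4 y = -1597.97
92.0 x − 88.8 y = -2563.68
Solving the 2×2 system: x ≈ 6.1, y ≈ 35.2 km.

x ≈ 6.1 km, y ≈ 35.2 km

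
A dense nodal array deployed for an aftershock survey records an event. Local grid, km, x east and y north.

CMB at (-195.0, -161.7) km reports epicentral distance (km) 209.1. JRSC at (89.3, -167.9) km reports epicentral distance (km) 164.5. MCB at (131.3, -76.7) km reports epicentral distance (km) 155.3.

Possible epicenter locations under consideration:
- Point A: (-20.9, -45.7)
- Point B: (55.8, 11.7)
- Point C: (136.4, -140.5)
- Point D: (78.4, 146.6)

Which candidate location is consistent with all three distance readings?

Point A

For each candidate, compare |candidate − station| to the reported distance:
Point A: residuals CMB 0.1, JRSC 0.1, MCB 0.0 → max 0.1 km
Point B: residuals CMB 95.8, JRSC 18.2, MCB 39.0 → max 95.8 km
Point C: residuals CMB 123.0, JRSC 110.0, MCB 91.3 → max 123.0 km
Point D: residuals CMB 203.0, JRSC 150.2, MCB 74.2 → max 203.0 km
Only Point A has all residuals ≈ 0.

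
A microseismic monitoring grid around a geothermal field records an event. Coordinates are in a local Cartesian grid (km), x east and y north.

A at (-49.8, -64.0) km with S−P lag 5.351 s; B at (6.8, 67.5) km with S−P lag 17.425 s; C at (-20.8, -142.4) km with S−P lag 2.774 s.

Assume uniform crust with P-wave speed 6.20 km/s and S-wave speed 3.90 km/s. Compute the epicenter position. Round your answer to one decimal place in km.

x ≈ -22.7 km, y ≈ -113.3 km

Distance from S−P lag: d = Δt · v_P v_S / (v_P − v_S) = Δt · (6.20·3.90)/(6.20−3.90) ≈ 10.5130·Δt.
So d_A = 56.26, d_B = 183.19, d_C = 29.16 km.
Circle about each station: (x + 49.8)² + (y + 64.0)² = 56.26²; (x − 6.8)² + (y − 67.5)² = 183.19²; (x + 20.8)² + (y + 142.4)² = 29.16².
Subtracting pairs of circle equations eliminates x²+y² and gives linear equations (the radical axes):
113.2 x + 263.0 y = -32366.94
58.0 x − 156.8 y = 16449.24
Solving the 2×2 system: x ≈ -22.7, y ≈ -113.3 km.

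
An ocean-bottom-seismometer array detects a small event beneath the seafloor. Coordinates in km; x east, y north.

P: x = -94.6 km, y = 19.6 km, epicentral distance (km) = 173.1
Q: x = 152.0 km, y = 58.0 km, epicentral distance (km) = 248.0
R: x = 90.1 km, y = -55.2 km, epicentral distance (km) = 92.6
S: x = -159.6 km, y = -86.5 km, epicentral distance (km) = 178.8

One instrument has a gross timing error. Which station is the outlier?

Q

Solve using three stations at a time. Using P, R, S (subtract circle equations pairwise → linear system) gives (x, y) ≈ (17.3, -112.5).
Distances from that point to each station vs reported:
  P: calculated 173.1 vs reported 173.1 → residual 0.0 km
  Q: calculated 217.3 vs reported 248.0 → residual 30.7 km
  R: calculated 92.6 vs reported 92.6 → residual 0.0 km
  S: calculated 178.8 vs reported 178.8 → residual 0.0 km
P, R, S are mutually consistent (residuals ≈ 0); Q is off by 30.7 km.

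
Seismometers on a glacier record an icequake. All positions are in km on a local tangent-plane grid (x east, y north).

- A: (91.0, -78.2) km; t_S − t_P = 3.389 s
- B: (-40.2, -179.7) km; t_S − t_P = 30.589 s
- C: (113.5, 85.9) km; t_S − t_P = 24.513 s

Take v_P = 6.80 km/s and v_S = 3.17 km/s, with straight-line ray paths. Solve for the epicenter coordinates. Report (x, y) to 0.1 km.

x ≈ 95.1 km, y ≈ -58.5 km

Distance from S−P lag: d = Δt · v_P v_S / (v_P − v_S) = Δt · (6.80·3.17)/(6.80−3.17) ≈ 5.9383·Δt.
So d_A = 20.12, d_B = 181.65, d_C = 145.57 km.
Circle about each station: (x − 91.0)² + (y + 78.2)² = 20.12²; (x + 40.2)² + (y + 179.7)² = 181.65²; (x − 113.5)² + (y − 85.9)² = 145.57².
Subtracting pairs of circle equations eliminates x²+y² and gives linear equations (the radical axes):
-262.4 x − 203.0 y = -13080.02
45.0 x + 328.2 y = -14920.99
Solving the 2×2 system: x ≈ 95.1, y ≈ -58.5 km.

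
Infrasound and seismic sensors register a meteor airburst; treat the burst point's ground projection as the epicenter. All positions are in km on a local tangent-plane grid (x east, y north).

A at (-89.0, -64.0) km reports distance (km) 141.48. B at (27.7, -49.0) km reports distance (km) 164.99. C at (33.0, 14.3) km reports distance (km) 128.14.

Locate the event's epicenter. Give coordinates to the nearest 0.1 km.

Circle about each station: (x + 89.0)² + (y + 64.0)² = 141.48²; (x − 27.7)² + (y + 49.0)² = 164.99²; (x − 33.0)² + (y − 14.3)² = 128.14².
Subtracting the A equation from the B and C equations removes the quadratic terms:
233.4 x + 30.0 y = -16053.82
244.0 x + 156.6 y = -7126.78
Solving the 2×2 system: x ≈ -78.7, y ≈ 77.1 km.

-78.7 km east, 77.1 km north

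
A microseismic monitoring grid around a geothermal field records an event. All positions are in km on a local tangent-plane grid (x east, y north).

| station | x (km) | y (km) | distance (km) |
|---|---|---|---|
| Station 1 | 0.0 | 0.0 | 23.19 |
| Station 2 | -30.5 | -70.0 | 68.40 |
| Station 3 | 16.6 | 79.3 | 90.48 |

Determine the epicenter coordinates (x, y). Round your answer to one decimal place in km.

-23.1 km east, -2.0 km north

Circle about each station: x² + y² = 23.19²; (x + 30.5)² + (y + 70.0)² = 68.40²; (x − 16.6)² + (y − 79.3)² = 90.48².
Subtracting the Station 1 equation from the Station 2 and Station 3 equations removes the quadratic terms:
-61.0 x − 140.0 y = 1689.47
33.2 x + 158.6 y = -1084.80
Solving the 2×2 system: x ≈ -23.1, y ≈ -2.0 km.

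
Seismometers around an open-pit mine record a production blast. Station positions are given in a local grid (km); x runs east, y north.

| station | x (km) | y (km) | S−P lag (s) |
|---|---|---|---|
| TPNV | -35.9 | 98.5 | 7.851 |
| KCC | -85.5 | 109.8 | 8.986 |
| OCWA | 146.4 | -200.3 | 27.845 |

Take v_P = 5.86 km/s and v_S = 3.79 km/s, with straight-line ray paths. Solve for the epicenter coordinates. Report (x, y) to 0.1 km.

Distance from S−P lag: d = Δt · v_P v_S / (v_P − v_S) = Δt · (5.86·3.79)/(5.86−3.79) ≈ 10.7292·Δt.
So d_TPNV = 84.23, d_KCC = 96.41, d_OCWA = 298.75 km.
Circle about each station: (x + 35.9)² + (y − 98.5)² = 84.23²; (x + 85.5)² + (y − 109.8)² = 96.41²; (x − 146.4)² + (y + 200.3)² = 298.75².
Subtracting the TPNV equation from the KCC and OCWA equations removes the quadratic terms:
-99.2 x + 22.6 y = 6175.03
364.6 x − 597.6 y = -31594.88
Solving the 2×2 system: x ≈ -58.3, y ≈ 17.3 km.
Check against TPNV (with the unrounded x, y): √((x + 35.9)²+(y − 98.5)²) = 84.24 ≈ 84.23 km. ✓

(-58.3, 17.3)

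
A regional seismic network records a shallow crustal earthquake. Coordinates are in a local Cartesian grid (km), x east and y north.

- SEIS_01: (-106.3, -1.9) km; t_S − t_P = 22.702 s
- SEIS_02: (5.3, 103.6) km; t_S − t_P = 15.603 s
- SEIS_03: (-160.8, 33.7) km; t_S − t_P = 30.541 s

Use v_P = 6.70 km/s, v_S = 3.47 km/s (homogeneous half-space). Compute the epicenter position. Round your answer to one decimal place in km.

57.0 km east, 3.9 km north

Distance from S−P lag: d = Δt · v_P v_S / (v_P − v_S) = Δt · (6.70·3.47)/(6.70−3.47) ≈ 7.1978·Δt.
So d_SEIS_01 = 163.41, d_SEIS_02 = 112.31, d_SEIS_03 = 219.83 km.
Circle about each station: (x + 106.3)² + (y + 1.9)² = 163.41²; (x − 5.3)² + (y − 103.6)² = 112.31²; (x + 160.8)² + (y − 33.7)² = 219.83².
Subtracting pairs of circle equations eliminates x²+y² and gives linear equations (the radical axes):
223.2 x + 211.0 y = 13547.04
-109.0 x + 71.2 y = -5933.37
Solving the 2×2 system: x ≈ 57.0, y ≈ 3.9 km.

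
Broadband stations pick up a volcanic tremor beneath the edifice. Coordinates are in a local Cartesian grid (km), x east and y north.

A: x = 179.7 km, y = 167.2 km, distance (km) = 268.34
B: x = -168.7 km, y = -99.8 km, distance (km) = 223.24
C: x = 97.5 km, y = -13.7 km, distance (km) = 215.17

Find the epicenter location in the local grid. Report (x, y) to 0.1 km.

Circle about each station: (x − 179.7)² + (y − 167.2)² = 268.34²; (x + 168.7)² + (y + 99.8)² = 223.24²; (x − 97.5)² + (y + 13.7)² = 215.17².
Subtracting the A equation from the B and C equations removes the quadratic terms:
-696.8 x − 534.0 y = 342.06
-164.4 x − 361.8 y = -24845.76
Solving the 2×2 system: x ≈ -81.5, y ≈ 105.7 km.
Check against A (with the unrounded x, y): √((x − 179.7)²+(y − 167.2)²) = 268.34 ≈ 268.34 km. ✓

-81.5 km east, 105.7 km north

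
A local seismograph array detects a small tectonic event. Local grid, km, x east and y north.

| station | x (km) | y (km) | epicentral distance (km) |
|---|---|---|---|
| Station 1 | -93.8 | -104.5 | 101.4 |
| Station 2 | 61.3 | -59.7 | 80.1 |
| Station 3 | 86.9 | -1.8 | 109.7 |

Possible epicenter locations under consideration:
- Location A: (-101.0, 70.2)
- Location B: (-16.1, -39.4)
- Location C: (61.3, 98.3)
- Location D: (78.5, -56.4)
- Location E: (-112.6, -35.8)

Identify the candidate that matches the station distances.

For each candidate, compare |candidate − station| to the reported distance:
Location A: residuals Station 1 73.4, Station 2 127.8, Station 3 91.5 → max 127.8 km
Location B: residuals Station 1 0.0, Station 2 0.1, Station 3 0.1 → max 0.1 km
Location C: residuals Station 1 153.9, Station 2 77.9, Station 3 6.4 → max 153.9 km
Location D: residuals Station 1 77.5, Station 2 62.6, Station 3 54.5 → max 77.5 km
Location E: residuals Station 1 30.2, Station 2 95.4, Station 3 92.7 → max 95.4 km
Only Location B has all residuals ≈ 0.

Location B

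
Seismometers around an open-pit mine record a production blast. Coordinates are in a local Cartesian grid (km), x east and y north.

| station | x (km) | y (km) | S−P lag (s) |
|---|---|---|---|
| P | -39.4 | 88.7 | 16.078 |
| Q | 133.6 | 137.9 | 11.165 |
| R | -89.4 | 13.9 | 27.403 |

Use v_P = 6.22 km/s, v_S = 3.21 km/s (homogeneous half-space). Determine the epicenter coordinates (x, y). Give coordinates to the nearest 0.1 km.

x ≈ 65.2 km, y ≈ 109.5 km

Distance from S−P lag: d = Δt · v_P v_S / (v_P − v_S) = Δt · (6.22·3.21)/(6.22−3.21) ≈ 6.6333·Δt.
So d_P = 106.65, d_Q = 74.06, d_R = 181.77 km.
Circle about each station: (x + 39.4)² + (y − 88.7)² = 106.65²; (x − 133.6)² + (y − 137.9)² = 74.06²; (x + 89.4)² + (y − 13.9)² = 181.77².
Subtracting pairs of circle equations eliminates x²+y² and gives linear equations (the radical axes):
346.0 x + 98.4 y = 33334.66
-100.0 x − 149.6 y = -22900.59
Solving the 2×2 system: x ≈ 65.2, y ≈ 109.5 km.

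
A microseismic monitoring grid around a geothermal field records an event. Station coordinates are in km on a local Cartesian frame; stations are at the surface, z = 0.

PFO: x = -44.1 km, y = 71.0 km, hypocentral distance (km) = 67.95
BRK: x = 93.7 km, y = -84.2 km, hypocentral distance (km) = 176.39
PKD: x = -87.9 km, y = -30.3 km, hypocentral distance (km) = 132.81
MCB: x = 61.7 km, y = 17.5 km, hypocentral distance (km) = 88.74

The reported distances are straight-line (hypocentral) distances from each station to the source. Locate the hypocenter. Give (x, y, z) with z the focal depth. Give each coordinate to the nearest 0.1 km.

Each station gives a sphere (x−x_i)² + (y−y_i)² + z² = d_i² (stations at z=0).
Subtracting the PFO sphere from BRK and PKD: z² cancels, leaving linear equations in x and y:
275.6 x − 310.4 y = -17612.71
-87.6 x − 202.6 y = -11362.60
Solving: x ≈ -0.498, y ≈ 56.299 km (keep extra digits for the depth step; rounded: -0.5, 56.3).
Then from the PFO sphere: z² = 67.95² − (x + 44.1)² − (y − 71.0)² with x = -0.498, y = 56.299, so z ≈ 49.999 ≈ 50.0 km.
Check against MCB (with the unrounded solution): distance 88.74 ≈ 88.74 km. ✓

x ≈ -0.5 km, y ≈ 56.3 km, depth ≈ 50.0 km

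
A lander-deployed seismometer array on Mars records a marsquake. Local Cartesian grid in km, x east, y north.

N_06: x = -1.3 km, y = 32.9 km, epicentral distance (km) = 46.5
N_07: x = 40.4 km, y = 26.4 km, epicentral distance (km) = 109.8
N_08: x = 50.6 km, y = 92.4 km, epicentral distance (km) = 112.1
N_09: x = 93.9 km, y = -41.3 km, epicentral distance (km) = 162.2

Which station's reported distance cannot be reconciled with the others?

Solve using three stations at a time. Using N_06, N_08, N_09 (subtract circle equations pairwise → linear system) gives (x, y) ≈ (-47.5, 38.2).
Distances from that point to each station vs reported:
  N_06: calculated 46.5 vs reported 46.5 → residual 0.0 km
  N_07: calculated 88.7 vs reported 109.8 → residual 21.1 km
  N_08: calculated 112.1 vs reported 112.1 → residual 0.0 km
  N_09: calculated 162.2 vs reported 162.2 → residual 0.0 km
N_06, N_08, N_09 are mutually consistent (residuals ≈ 0); N_07 is off by 21.1 km.

N_07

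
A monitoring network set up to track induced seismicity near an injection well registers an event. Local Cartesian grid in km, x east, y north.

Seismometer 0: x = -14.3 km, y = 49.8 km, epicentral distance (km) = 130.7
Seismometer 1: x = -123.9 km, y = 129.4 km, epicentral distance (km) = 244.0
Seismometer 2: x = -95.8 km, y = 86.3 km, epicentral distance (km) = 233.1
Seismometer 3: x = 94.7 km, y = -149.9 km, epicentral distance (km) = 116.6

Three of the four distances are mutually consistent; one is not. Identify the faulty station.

Seismometer 2

Solve using three stations at a time. Using Seismometer 0, Seismometer 1, Seismometer 3 (subtract circle equations pairwise → linear system) gives (x, y) ≈ (1.4, -79.9).
Distances from that point to each station vs reported:
  Seismometer 0: calculated 130.7 vs reported 130.7 → residual 0.0 km
  Seismometer 1: calculated 244.0 vs reported 244.0 → residual 0.0 km
  Seismometer 2: calculated 192.6 vs reported 233.1 → residual 40.5 km
  Seismometer 3: calculated 116.6 vs reported 116.6 → residual 0.0 km
Seismometer 0, Seismometer 1, Seismometer 3 are mutually consistent (residuals ≈ 0); Seismometer 2 is off by 40.5 km.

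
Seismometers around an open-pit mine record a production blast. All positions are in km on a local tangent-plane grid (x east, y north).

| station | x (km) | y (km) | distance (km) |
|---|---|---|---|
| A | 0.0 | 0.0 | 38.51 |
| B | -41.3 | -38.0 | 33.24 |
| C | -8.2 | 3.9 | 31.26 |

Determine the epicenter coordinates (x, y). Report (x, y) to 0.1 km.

(-38.2, -4.9)

Circle about each station: x² + y² = 38.51²; (x + 41.3)² + (y + 38.0)² = 33.24²; (x + 8.2)² + (y − 3.9)² = 31.26².
Subtracting the A equation from the B and C equations removes the quadratic terms:
-82.6 x − 76.0 y = 3527.81
-16.4 x + 7.8 y = 588.28
Solving the 2×2 system: x ≈ -38.2, y ≈ -4.9 km.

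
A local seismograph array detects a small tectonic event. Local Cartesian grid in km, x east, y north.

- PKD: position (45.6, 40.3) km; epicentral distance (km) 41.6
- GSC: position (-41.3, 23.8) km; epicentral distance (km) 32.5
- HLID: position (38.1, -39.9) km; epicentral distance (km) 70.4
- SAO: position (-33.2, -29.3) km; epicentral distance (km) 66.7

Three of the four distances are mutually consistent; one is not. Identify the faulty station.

GSC

Solve using three stations at a time. Using PKD, HLID, SAO (subtract circle equations pairwise → linear system) gives (x, y) ≈ (7.5, 23.5).
Distances from that point to each station vs reported:
  PKD: calculated 41.6 vs reported 41.6 → residual 0.0 km
  GSC: calculated 48.8 vs reported 32.5 → residual 16.3 km
  HLID: calculated 70.4 vs reported 70.4 → residual 0.0 km
  SAO: calculated 66.7 vs reported 66.7 → residual 0.0 km
PKD, HLID, SAO are mutually consistent (residuals ≈ 0); GSC is off by 16.3 km.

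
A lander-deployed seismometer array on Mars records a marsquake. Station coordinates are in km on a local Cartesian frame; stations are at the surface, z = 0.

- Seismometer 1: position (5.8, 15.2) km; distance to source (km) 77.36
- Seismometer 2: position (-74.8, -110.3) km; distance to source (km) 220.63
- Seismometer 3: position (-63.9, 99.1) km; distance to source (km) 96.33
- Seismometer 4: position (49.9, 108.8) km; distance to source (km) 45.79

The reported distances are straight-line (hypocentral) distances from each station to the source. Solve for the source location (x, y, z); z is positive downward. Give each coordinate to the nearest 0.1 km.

Each station gives a sphere (x−x_i)² + (y−y_i)² + z² = d_i² (stations at z=0).
Subtracting the Seismometer 1 sphere from Seismometer 2 and Seismometer 3: z² cancels, leaving linear equations in x and y:
-161.2 x − 251.0 y = -25196.58
-139.4 x + 167.8 y = 10344.44
Solving: x ≈ 26.299, y ≈ 83.495 km (keep extra digits for the depth step; rounded: 26.3, 83.5).
Then from the Seismometer 1 sphere: z² = 77.36² − (x − 5.8)² − (y − 15.2)² with x = 26.299, y = 83.495, so z ≈ 30.003 ≈ 30.0 km.
Check against Seismometer 4 (with the unrounded solution): distance 45.80 ≈ 45.79 km. ✓

x ≈ 26.3 km, y ≈ 83.5 km, depth ≈ 30.0 km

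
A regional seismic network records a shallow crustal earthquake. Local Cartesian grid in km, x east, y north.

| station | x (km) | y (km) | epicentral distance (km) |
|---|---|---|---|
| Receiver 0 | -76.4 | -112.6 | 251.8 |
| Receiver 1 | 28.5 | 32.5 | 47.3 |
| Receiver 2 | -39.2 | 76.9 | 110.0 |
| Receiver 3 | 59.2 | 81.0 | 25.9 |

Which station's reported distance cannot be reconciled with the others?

Receiver 0

Solve using three stations at a time. Using Receiver 1, Receiver 2, Receiver 3 (subtract circle equations pairwise → linear system) gives (x, y) ≈ (69.0, 57.0).
Distances from that point to each station vs reported:
  Receiver 0: calculated 223.4 vs reported 251.8 → residual 28.4 km
  Receiver 1: calculated 47.3 vs reported 47.3 → residual 0.0 km
  Receiver 2: calculated 110.0 vs reported 110.0 → residual 0.0 km
  Receiver 3: calculated 25.9 vs reported 25.9 → residual 0.0 km
Receiver 1, Receiver 2, Receiver 3 are mutually consistent (residuals ≈ 0); Receiver 0 is off by 28.4 km.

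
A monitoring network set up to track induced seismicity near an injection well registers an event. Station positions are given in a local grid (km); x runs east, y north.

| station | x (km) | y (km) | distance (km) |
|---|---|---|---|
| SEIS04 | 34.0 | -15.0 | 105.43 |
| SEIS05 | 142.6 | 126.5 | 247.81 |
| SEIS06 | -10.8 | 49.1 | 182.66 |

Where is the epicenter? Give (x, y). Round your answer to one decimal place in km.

Circle about each station: (x − 34.0)² + (y + 15.0)² = 105.43²; (x − 142.6)² + (y − 126.5)² = 247.81²; (x + 10.8)² + (y − 49.1)² = 182.66².
Subtracting the SEIS04 equation from the SEIS05 and SEIS06 equations removes the quadratic terms:
217.2 x + 283.0 y = -15338.30
-89.6 x + 128.2 y = -21102.74
Solving the 2×2 system: x ≈ 75.3, y ≈ -112.0 km.

75.3 km east, -112.0 km north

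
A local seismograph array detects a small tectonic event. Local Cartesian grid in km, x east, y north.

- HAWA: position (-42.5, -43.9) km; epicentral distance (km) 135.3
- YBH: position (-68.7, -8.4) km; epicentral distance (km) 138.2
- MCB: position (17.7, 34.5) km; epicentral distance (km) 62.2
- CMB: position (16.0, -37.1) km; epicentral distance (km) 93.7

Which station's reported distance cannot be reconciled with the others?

Solve using three stations at a time. Using HAWA, YBH, CMB (subtract circle equations pairwise → linear system) gives (x, y) ≈ (58.1, 46.6).
Distances from that point to each station vs reported:
  HAWA: calculated 135.3 vs reported 135.3 → residual 0.0 km
  YBH: calculated 138.2 vs reported 138.2 → residual 0.0 km
  MCB: calculated 42.1 vs reported 62.2 → residual 20.1 km
  CMB: calculated 93.6 vs reported 93.7 → residual 0.1 km
HAWA, YBH, CMB are mutually consistent (residuals ≈ 0); MCB is off by 20.1 km.

MCB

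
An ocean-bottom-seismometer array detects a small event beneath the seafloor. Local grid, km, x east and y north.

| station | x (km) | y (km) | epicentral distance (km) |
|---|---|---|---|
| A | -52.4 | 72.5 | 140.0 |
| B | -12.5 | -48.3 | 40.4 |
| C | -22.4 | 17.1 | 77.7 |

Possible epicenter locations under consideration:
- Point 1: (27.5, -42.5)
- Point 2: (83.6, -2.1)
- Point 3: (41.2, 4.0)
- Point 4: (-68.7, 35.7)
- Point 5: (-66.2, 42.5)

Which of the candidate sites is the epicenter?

For each candidate, compare |candidate − station| to the reported distance:
Point 1: residuals A 0.0, B 0.0, C 0.0 → max 0.0 km
Point 2: residuals A 15.1, B 66.2, C 30.0 → max 66.2 km
Point 3: residuals A 24.0, B 34.6, C 12.8 → max 34.6 km
Point 4: residuals A 99.8, B 60.7, C 27.8 → max 99.8 km
Point 5: residuals A 107.0, B 65.1, C 27.1 → max 107.0 km
Only Point 1 has all residuals ≈ 0.

Point 1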